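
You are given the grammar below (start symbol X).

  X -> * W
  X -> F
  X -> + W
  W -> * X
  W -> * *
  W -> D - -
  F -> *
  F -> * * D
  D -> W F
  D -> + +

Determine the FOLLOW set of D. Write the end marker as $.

In W -> D - -: add FIRST(- -) = { - }.
In F -> * * D: D is at the end, add FOLLOW(F) = { $, *, - }.
Union: FOLLOW(D) = { $, *, - }.

{ $, *, - }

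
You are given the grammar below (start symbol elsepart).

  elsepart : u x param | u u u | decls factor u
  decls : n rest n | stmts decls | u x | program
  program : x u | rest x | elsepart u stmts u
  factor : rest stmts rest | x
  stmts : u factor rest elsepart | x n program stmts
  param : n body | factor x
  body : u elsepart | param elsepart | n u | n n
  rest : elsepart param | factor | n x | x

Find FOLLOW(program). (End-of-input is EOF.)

In decls : program: program is at the end, add FOLLOW(decls) = { n, u, x }.
In stmts : x n program stmts: add FIRST(stmts) = { u, x }.
Union: FOLLOW(program) = { n, u, x }.

{ n, u, x }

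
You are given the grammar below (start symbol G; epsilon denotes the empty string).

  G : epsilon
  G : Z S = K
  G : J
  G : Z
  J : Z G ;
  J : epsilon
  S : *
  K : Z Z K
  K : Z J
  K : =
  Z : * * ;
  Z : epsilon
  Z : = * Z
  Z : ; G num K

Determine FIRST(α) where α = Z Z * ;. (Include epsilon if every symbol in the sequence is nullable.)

Add FIRST(Z)\{epsilon} = { *, ;, = }; Z is nullable, continue.
Add FIRST(Z)\{epsilon} = { *, ;, = }; Z is nullable, continue.
* is a terminal; add {*} and stop.

{ *, ;, = }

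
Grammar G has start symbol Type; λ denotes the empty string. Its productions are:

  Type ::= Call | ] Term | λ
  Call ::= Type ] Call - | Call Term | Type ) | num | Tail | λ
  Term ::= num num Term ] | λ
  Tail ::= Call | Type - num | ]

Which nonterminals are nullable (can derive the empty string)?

Directly nullable (have an λ-production): Type, Call, Term.
Tail ::= Call with every symbol nullable, so Tail is nullable.

{ Call, Tail, Term, Type }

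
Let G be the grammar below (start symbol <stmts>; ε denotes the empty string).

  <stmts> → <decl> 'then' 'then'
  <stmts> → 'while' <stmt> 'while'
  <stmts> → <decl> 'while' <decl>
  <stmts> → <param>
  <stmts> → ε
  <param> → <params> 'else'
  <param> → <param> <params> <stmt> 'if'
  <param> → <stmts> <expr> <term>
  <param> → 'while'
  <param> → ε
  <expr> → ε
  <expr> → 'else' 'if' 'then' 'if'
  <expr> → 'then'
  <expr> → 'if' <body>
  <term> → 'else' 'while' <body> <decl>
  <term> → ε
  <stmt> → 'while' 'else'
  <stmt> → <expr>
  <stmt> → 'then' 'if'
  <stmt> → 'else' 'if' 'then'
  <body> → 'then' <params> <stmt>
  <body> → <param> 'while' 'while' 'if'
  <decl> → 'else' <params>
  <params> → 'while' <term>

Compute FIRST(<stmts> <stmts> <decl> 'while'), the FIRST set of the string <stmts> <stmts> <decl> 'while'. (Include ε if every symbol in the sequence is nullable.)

Add FIRST(<stmts>)\{ε} = { 'else', 'if', 'then', 'while' }; <stmts> is nullable, continue.
Add FIRST(<stmts>)\{ε} = { 'else', 'if', 'then', 'while' }; <stmts> is nullable, continue.
Add FIRST(<decl>) = { 'else' }; <decl> is not nullable, stop.

{ 'else', 'if', 'then', 'while' }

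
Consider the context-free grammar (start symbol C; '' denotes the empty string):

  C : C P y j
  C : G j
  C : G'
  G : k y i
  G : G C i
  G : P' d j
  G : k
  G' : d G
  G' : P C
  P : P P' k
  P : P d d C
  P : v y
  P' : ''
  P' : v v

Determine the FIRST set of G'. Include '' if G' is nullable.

{ d, v }

G' : d G contributes {d}.
From G' : P C: add FIRST(P) = { v }.
Union: FIRST(G') = { d, v }.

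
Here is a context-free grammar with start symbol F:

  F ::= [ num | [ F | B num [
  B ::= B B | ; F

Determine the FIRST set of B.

{ ; }

From B ::= B B: add FIRST(B) = { ; }.
B ::= ; F contributes {;}.
Union: FIRST(B) = { ; }.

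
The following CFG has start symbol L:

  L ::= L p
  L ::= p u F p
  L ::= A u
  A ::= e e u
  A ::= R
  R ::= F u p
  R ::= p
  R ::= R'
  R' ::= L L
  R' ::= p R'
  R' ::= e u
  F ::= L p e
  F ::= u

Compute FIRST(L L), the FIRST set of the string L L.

{ e, p, u }

Add FIRST(L) = { e, p, u }; L is not nullable, stop.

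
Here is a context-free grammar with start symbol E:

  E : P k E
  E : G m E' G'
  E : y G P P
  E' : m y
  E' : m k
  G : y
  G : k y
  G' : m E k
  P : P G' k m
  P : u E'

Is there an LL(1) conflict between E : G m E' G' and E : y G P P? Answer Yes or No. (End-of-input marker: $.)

Yes

FIRST(G m E' G') = { k, y } and FIRST(y G P P) = { y }.
Both contain y, so the two alternatives are not disjoint — LL(1) conflict.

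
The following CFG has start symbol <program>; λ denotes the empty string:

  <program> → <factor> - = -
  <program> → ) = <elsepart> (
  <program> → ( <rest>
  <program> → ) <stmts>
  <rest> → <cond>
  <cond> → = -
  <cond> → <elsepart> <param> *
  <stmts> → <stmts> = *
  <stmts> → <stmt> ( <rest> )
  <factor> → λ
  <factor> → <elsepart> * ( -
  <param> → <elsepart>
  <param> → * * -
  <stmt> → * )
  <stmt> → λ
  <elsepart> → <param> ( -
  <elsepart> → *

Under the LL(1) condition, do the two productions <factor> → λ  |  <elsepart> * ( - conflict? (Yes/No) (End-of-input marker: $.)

FIRST(λ) = { λ } and FIRST(<elsepart> * ( -) = { * }.
The first is nullable but FOLLOW(<factor>) = { - } is disjoint from FIRST of the second.

No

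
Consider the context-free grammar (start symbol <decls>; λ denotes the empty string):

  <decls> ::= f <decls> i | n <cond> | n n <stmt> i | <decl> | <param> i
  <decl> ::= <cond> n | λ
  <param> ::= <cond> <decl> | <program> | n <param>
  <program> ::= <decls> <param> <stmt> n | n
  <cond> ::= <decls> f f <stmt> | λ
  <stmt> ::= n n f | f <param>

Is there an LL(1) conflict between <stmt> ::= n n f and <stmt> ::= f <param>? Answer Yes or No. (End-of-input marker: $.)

No

FIRST(n n f) = { n } and FIRST(f <param>) = { f }.
The FIRST sets are disjoint and neither alternative is nullable — no conflict.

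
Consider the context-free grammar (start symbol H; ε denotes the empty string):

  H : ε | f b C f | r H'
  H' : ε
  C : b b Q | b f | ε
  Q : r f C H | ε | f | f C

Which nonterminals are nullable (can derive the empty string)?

{ C, H, H', Q }

Directly nullable (have an ε-production): H, H', C, Q.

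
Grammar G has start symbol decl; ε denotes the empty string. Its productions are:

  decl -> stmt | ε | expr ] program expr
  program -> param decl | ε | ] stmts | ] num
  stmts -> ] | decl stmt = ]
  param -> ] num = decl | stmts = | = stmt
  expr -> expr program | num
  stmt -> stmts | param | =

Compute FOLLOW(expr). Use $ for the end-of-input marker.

{ $, =, ], num }

In decl -> expr ] program expr: add FIRST(] program expr) = { ] }.
In decl -> expr ] program expr: expr is at the end, add FOLLOW(decl) = { $, =, ], num }.
In expr -> expr program: add FIRST(program)\{ε} = { =, ], num }.
  Since program is nullable, also add FOLLOW(expr) = { $, =, ], num }.
Union: FOLLOW(expr) = { $, =, ], num }.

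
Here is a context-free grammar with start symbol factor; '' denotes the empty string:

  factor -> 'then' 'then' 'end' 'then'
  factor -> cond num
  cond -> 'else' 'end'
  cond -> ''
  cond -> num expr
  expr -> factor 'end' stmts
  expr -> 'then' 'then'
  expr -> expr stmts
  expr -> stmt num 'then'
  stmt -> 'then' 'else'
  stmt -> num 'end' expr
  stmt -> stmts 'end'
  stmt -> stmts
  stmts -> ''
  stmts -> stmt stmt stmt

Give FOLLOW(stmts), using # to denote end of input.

{ 'end', 'then', num }

In expr -> factor 'end' stmts: stmts is at the end, add FOLLOW(expr) = { 'end', 'then', num }.
In expr -> expr stmts: stmts is at the end, add FOLLOW(expr) = { 'end', 'then', num }.
In stmt -> stmts 'end': add FIRST('end') = { 'end' }.
In stmt -> stmts: stmts is at the end, add FOLLOW(stmt) = { 'end', 'then', num }.
Union: FOLLOW(stmts) = { 'end', 'then', num }.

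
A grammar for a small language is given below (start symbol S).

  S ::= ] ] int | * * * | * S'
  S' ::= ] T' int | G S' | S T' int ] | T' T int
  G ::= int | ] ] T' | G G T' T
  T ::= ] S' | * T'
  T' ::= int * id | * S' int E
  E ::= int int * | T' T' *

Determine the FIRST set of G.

{ ], int }

G ::= int contributes {int}.
G ::= ] ] T' contributes {]}.
From G ::= G G T' T: add FIRST(G) = { ], int }.
Union: FIRST(G) = { ], int }.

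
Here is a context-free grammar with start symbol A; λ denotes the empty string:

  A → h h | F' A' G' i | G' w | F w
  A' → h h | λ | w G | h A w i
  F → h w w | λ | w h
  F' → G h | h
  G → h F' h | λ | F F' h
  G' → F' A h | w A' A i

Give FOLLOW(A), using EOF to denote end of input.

A is the start symbol, so EOF ∈ FOLLOW(A).
In A' → h A w i: add FIRST(w i) = { w }.
In G' → F' A h: add FIRST(h) = { h }.
In G' → w A' A i: add FIRST(i) = { i }.
Union: FOLLOW(A) = { EOF, h, i, w }.

{ EOF, h, i, w }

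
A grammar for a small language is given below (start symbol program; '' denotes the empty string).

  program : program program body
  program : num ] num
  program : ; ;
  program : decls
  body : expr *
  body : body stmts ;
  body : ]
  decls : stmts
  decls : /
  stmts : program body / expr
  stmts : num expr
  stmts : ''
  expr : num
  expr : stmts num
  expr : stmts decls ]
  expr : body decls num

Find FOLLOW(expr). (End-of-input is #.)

{ #, *, /, ;, ], num }

In body : expr *: add FIRST(*) = { * }.
In stmts : program body / expr: expr is at the end, add FOLLOW(stmts) = { #, /, ;, ], num }.
In stmts : num expr: expr is at the end, add FOLLOW(stmts) = { #, /, ;, ], num }.
Union: FOLLOW(expr) = { #, *, /, ;, ], num }.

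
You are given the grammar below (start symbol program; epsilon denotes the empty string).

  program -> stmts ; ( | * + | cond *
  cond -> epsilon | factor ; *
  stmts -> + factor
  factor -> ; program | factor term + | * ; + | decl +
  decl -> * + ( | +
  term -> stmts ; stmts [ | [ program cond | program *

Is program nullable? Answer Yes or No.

Nullable nonterminals: cond.
No production of program has an RHS whose symbols are all nullable, so program is not nullable.

No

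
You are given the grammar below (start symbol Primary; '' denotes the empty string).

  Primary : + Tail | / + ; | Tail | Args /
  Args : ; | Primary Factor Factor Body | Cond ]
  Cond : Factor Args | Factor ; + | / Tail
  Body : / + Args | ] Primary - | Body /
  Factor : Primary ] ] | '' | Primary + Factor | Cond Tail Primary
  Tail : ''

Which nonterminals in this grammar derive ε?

Directly nullable (have an ''-production): Factor, Tail.
Primary : Tail with every symbol nullable, so Primary is nullable.
No other nonterminal has a production whose RHS symbols are all nullable.

{ Factor, Primary, Tail }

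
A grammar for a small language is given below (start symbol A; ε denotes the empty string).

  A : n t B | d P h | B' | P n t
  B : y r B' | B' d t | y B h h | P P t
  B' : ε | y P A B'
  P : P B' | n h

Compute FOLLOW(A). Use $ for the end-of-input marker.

A is the start symbol, so $ ∈ FOLLOW(A).
In B' : y P A B': add FIRST(B')\{ε} = { y }.
  Since B' is nullable, also add FOLLOW(B') = { $, d, h, n, t, y }.
Union: FOLLOW(A) = { $, d, h, n, t, y }.

{ $, d, h, n, t, y }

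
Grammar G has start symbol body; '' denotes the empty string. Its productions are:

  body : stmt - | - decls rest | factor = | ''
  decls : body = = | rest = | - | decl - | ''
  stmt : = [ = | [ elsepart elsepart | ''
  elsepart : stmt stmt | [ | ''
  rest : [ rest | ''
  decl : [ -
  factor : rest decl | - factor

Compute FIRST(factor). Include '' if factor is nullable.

{ -, [ }

From factor : rest decl: rest nullable, take FIRST(rest) ∪ FIRST(decl) = { [ }.
factor : - factor contributes {-}.
Union: FIRST(factor) = { -, [ }.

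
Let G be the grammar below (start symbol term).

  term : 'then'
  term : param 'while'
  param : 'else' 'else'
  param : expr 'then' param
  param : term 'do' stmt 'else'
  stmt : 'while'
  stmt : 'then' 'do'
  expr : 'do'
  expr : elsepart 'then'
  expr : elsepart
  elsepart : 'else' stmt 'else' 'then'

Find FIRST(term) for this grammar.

term : 'then' contributes {'then'}.
From term : param 'while': add FIRST(param) = { 'do', 'else', 'then' }.
Union: FIRST(term) = { 'do', 'else', 'then' }.

{ 'do', 'else', 'then' }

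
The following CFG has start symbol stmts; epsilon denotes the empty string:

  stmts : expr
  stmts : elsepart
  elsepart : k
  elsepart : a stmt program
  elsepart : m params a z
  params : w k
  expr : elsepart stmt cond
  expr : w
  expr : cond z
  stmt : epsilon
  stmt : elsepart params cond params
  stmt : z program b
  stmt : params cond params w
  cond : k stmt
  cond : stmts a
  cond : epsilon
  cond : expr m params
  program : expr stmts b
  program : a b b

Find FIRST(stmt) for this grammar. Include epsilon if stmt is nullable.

{ a, k, m, w, z, epsilon }

stmt : epsilon contributes epsilon.
From stmt : elsepart params cond params: add FIRST(elsepart) = { a, k, m }.
stmt : z program b contributes {z}.
From stmt : params cond params w: add FIRST(params) = { w }.
Union: FIRST(stmt) = { a, k, m, w, z, epsilon }.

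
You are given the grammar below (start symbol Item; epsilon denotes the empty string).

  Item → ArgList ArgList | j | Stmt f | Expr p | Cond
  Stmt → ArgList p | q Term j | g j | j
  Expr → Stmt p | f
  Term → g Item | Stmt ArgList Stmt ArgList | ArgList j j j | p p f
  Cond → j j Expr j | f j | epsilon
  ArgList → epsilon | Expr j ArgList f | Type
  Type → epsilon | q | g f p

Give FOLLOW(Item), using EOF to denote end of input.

{ EOF, j }

Item is the start symbol, so EOF ∈ FOLLOW(Item).
In Term → g Item: Item is at the end, add FOLLOW(Term) = { j }.
Union: FOLLOW(Item) = { EOF, j }.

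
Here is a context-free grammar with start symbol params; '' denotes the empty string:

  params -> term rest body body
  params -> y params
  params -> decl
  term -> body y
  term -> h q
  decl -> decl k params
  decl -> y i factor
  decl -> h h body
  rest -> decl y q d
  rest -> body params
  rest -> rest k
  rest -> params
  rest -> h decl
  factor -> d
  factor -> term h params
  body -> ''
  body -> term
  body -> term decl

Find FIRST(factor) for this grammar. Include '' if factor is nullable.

{ d, h, y }

factor -> d contributes {d}.
From factor -> term h params: add FIRST(term) = { h, y }.
Union: FIRST(factor) = { d, h, y }.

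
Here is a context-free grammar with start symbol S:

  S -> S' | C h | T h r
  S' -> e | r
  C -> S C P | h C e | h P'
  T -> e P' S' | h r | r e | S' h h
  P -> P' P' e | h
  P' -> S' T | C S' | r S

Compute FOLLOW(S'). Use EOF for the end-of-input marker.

{ EOF, e, h, r }

In S -> S': S' is at the end, add FOLLOW(S) = { EOF, e, h, r }.
In T -> e P' S': S' is at the end, add FOLLOW(T) = { e, h, r }.
In T -> S' h h: add FIRST(h h) = { h }.
In P' -> S' T: add FIRST(T) = { e, h, r }.
In P' -> C S': S' is at the end, add FOLLOW(P') = { e, h, r }.
Union: FOLLOW(S') = { EOF, e, h, r }.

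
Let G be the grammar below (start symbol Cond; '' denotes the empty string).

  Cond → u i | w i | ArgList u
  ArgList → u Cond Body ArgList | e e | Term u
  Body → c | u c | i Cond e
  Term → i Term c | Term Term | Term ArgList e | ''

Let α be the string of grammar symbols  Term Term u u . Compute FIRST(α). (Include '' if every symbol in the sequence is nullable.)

{ e, i, u }

Add FIRST(Term)\{''} = { e, i, u }; Term is nullable, continue.
Add FIRST(Term)\{''} = { e, i, u }; Term is nullable, continue.
u is a terminal; add {u} and stop.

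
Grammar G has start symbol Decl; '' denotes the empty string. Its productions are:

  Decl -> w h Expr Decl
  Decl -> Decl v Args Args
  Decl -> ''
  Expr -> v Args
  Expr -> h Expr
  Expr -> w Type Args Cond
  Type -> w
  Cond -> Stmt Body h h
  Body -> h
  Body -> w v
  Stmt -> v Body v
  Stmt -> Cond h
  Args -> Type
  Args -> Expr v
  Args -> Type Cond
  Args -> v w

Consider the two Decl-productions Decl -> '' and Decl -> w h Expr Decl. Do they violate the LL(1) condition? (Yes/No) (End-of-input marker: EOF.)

FIRST('') = { '' } and FIRST(w h Expr Decl) = { w }.
The first is nullable but FOLLOW(Decl) = { EOF, v } is disjoint from FIRST of the second.

No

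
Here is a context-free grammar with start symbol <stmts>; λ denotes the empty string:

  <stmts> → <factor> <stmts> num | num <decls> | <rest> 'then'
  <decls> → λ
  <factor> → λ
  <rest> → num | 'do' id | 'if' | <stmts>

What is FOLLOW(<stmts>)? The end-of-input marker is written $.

<stmts> is the start symbol, so $ ∈ FOLLOW(<stmts>).
In <stmts> → <factor> <stmts> num: add FIRST(num) = { num }.
In <rest> → <stmts>: <stmts> is at the end, add FOLLOW(<rest>) = { 'then' }.
Union: FOLLOW(<stmts>) = { $, 'then', num }.

{ $, 'then', num }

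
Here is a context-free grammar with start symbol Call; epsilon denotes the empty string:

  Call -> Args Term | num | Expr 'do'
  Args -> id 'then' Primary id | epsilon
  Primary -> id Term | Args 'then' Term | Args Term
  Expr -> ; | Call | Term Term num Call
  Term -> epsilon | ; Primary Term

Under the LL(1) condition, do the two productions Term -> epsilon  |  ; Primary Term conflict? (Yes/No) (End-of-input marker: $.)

Yes

FIRST(epsilon) = { epsilon } and FIRST(; Primary Term) = { ; }.
The first alternative is nullable and FOLLOW(Term) = { $, 'do', ;, id, num } shares ; with FIRST of the second — conflict.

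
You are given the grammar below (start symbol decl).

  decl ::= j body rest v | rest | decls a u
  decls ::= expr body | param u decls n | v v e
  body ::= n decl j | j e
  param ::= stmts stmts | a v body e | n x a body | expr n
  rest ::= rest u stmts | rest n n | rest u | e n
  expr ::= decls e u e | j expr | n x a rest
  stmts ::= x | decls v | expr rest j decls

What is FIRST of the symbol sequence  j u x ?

{ j }

j is a terminal; add {j} and stop.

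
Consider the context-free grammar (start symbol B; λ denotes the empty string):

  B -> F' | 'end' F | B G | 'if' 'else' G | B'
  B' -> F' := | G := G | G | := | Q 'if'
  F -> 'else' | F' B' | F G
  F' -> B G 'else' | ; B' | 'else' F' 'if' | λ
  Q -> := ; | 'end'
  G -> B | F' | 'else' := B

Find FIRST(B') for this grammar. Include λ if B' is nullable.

From B' -> F' :=: F' nullable, take FIRST(F') ∪ {:=} = { 'else', 'end', 'if', :=, ; }.
From B' -> G := G: G nullable, take FIRST(G) ∪ {:=} = { 'else', 'end', 'if', :=, ; }.
From B' -> G: add FIRST(G) = { 'else', 'end', 'if', :=, ;, λ } (including λ since G is nullable).
B' -> := contributes {:=}.
From B' -> Q 'if': add FIRST(Q) = { 'end', := }.
Union: FIRST(B') = { 'else', 'end', 'if', :=, ;, λ }.

{ 'else', 'end', 'if', :=, ;, λ }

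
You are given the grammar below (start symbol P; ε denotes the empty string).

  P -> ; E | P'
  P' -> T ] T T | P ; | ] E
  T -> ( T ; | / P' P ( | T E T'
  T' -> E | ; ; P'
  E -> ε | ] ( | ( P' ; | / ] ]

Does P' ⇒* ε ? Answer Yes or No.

Nullable nonterminals: E, T'.
No production of P' has an RHS whose symbols are all nullable, so P' is not nullable.

No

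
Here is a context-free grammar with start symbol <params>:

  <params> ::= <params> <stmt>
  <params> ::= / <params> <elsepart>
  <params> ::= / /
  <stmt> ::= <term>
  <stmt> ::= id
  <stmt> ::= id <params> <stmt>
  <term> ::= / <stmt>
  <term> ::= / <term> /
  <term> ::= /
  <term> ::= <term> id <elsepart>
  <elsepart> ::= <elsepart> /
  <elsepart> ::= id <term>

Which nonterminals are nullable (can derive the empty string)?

No nonterminal has an empty production or an RHS whose symbols are all nullable.

{ } (none)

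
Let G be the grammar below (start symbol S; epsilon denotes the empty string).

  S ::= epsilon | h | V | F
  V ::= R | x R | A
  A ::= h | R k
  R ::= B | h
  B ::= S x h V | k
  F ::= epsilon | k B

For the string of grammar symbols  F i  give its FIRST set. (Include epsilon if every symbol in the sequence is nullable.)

{ i, k }

Add FIRST(F)\{epsilon} = { k }; F is nullable, continue.
i is a terminal; add {i} and stop.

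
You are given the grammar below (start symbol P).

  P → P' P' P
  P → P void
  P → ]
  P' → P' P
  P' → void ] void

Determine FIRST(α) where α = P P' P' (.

{ ], void }

Add FIRST(P) = { ], void }; P is not nullable, stop.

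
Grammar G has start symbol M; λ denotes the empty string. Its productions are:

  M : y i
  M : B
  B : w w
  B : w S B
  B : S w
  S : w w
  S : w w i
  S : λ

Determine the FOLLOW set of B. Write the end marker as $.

In M : B: B is at the end, add FOLLOW(M) = { $ }.
In B : w S B: B is at the end, add FOLLOW(B) = { $ }.
Union: FOLLOW(B) = { $ }.

{ $ }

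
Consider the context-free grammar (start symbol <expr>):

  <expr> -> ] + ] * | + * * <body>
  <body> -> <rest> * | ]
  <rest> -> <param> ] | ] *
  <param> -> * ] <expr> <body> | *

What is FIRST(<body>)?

From <body> -> <rest> *: add FIRST(<rest>) = { *, ] }.
<body> -> ] contributes {]}.
Union: FIRST(<body>) = { *, ] }.

{ *, ] }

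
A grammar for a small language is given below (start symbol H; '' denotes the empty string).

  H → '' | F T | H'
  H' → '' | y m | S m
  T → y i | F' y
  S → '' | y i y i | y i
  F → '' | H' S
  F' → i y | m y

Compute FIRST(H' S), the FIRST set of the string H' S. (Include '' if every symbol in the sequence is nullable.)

{ m, y, '' }

Add FIRST(H')\{''} = { m, y }; H' is nullable, continue.
Add FIRST(S)\{''} = { y }; S is nullable, continue.
Every symbol is nullable, so include ''.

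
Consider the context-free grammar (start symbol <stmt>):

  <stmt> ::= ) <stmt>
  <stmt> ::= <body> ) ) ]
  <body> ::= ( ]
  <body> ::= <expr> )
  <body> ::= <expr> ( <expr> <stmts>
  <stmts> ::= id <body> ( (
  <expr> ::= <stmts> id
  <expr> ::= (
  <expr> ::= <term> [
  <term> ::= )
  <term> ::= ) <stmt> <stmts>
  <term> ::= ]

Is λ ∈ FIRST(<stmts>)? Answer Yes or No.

No nonterminal in this grammar is nullable.
No production of <stmts> has an RHS whose symbols are all nullable, so <stmts> is not nullable.

No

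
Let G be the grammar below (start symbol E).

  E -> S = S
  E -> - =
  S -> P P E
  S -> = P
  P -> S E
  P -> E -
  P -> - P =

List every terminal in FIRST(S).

From S -> P P E: add FIRST(P) = { -, = }.
S -> = P contributes {=}.
Union: FIRST(S) = { -, = }.

{ -, = }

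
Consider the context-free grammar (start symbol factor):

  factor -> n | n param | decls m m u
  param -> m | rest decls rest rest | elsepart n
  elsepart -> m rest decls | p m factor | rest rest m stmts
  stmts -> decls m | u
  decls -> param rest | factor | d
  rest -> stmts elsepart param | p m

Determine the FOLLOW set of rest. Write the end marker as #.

{ #, d, m, n, p, u }

In param -> rest decls rest rest: add FIRST(decls rest rest) = { d, m, n, p, u }.
In param -> rest decls rest rest: add FIRST(rest) = { d, m, n, p, u }.
In param -> rest decls rest rest: rest is at the end, add FOLLOW(param) = { #, d, m, n, p, u }.
In elsepart -> m rest decls: add FIRST(decls) = { d, m, n, p, u }.
In elsepart -> rest rest m stmts: add FIRST(rest m stmts) = { d, m, n, p, u }.
In elsepart -> rest rest m stmts: add FIRST(m stmts) = { m }.
In decls -> param rest: rest is at the end, add FOLLOW(decls) = { d, m, n, p, u }.
Union: FOLLOW(rest) = { #, d, m, n, p, u }.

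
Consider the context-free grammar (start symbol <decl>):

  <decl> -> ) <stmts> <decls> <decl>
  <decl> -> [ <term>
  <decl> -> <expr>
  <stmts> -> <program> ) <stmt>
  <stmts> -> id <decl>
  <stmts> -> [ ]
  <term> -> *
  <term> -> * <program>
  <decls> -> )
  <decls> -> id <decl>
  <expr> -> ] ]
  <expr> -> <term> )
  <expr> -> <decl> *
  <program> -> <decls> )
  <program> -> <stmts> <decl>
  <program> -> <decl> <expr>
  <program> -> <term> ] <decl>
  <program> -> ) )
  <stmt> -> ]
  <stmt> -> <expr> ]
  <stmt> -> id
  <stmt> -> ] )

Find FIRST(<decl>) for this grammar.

<decl> -> ) <stmts> <decls> <decl> contributes {)}.
<decl> -> [ <term> contributes {[}.
From <decl> -> <expr>: add FIRST(<expr>) = { ), *, [, ] }.
Union: FIRST(<decl>) = { ), *, [, ] }.

{ ), *, [, ] }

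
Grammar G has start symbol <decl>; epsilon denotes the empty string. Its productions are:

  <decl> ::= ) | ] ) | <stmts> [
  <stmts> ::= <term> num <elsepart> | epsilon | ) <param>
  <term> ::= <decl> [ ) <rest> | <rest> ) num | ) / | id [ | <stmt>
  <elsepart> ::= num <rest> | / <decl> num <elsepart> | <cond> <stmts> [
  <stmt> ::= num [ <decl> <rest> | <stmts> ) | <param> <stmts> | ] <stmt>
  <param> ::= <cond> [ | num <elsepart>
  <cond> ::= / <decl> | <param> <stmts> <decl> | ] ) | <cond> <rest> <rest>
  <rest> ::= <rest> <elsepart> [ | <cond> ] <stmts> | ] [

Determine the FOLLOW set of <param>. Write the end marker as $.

{ ), /, [, ], id, num }

In <stmts> ::= ) <param>: <param> is at the end, add FOLLOW(<stmts>) = { ), /, [, ], id, num }.
In <stmt> ::= <param> <stmts>: add FIRST(<stmts>)\{epsilon} = { ), /, [, ], id, num }.
  Since <stmts> is nullable, also add FOLLOW(<stmt>) = { num }.
In <cond> ::= <param> <stmts> <decl>: add FIRST(<stmts> <decl>) = { ), /, [, ], id, num }.
Union: FOLLOW(<param>) = { ), /, [, ], id, num }.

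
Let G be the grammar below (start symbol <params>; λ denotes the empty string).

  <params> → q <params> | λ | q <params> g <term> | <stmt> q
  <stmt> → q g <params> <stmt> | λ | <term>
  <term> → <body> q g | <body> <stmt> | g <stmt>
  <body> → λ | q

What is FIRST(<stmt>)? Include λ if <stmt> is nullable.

<stmt> → q g <params> <stmt> contributes {q}.
<stmt> → λ contributes λ.
From <stmt> → <term>: add FIRST(<term>) = { g, q, λ } (including λ since <term> is nullable).
Union: FIRST(<stmt>) = { g, q, λ }.

{ g, q, λ }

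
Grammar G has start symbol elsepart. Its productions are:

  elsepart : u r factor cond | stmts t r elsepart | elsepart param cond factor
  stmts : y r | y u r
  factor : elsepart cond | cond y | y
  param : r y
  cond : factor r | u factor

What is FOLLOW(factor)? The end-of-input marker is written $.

{ $, r, u, y }

In elsepart : u r factor cond: add FIRST(cond) = { u, y }.
In elsepart : elsepart param cond factor: factor is at the end, add FOLLOW(elsepart) = { $, r, u, y }.
In cond : factor r: add FIRST(r) = { r }.
In cond : u factor: factor is at the end, add FOLLOW(cond) = { $, r, u, y }.
Union: FOLLOW(factor) = { $, r, u, y }.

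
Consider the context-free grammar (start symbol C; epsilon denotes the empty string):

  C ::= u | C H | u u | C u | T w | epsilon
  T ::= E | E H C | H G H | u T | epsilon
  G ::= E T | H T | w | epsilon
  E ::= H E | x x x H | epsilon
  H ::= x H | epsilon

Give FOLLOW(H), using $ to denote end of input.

In C ::= C H: H is at the end, add FOLLOW(C) = { $, u, w, x }.
In T ::= E H C: add FIRST(C)\{epsilon} = { u, w, x }.
  Since C is nullable, also add FOLLOW(T) = { w, x }.
In T ::= H G H: add FIRST(G H)\{epsilon} = { u, w, x }.
  Since G H is nullable, also add FOLLOW(T) = { w, x }.
In T ::= H G H: H is at the end, add FOLLOW(T) = { w, x }.
In G ::= H T: add FIRST(T)\{epsilon} = { u, w, x }.
  Since T is nullable, also add FOLLOW(G) = { w, x }.
In E ::= H E: add FIRST(E)\{epsilon} = { x }.
  Since E is nullable, also add FOLLOW(E) = { u, w, x }.
In E ::= x x x H: H is at the end, add FOLLOW(E) = { u, w, x }.
In H ::= x H: H is at the end, add FOLLOW(H) = { $, u, w, x }.
Union: FOLLOW(H) = { $, u, w, x }.

{ $, u, w, x }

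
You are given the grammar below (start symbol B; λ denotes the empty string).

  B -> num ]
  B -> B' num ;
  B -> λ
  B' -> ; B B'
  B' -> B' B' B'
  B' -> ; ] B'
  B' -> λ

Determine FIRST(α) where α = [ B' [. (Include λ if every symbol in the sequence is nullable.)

[ is a terminal; add {[} and stop.

{ [ }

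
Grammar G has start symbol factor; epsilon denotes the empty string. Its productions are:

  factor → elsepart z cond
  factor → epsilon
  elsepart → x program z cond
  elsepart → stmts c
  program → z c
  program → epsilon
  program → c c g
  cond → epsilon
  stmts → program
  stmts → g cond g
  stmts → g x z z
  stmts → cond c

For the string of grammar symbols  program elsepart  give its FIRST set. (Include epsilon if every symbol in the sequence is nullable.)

Add FIRST(program)\{epsilon} = { c, z }; program is nullable, continue.
Add FIRST(elsepart) = { c, g, x, z }; elsepart is not nullable, stop.

{ c, g, x, z }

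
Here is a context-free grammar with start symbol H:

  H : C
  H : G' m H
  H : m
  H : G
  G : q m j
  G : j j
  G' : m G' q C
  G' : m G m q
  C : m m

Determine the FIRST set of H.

{ j, m, q }

From H : C: add FIRST(C) = { m }.
From H : G' m H: add FIRST(G') = { m }.
H : m contributes {m}.
From H : G: add FIRST(G) = { j, q }.
Union: FIRST(H) = { j, m, q }.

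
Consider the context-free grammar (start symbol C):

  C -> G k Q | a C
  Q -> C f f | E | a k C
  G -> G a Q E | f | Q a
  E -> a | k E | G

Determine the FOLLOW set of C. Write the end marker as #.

C is the start symbol, so # ∈ FOLLOW(C).
In C -> a C: C is at the end, add FOLLOW(C) = { #, a, f, k }.
In Q -> C f f: add FIRST(f f) = { f }.
In Q -> a k C: C is at the end, add FOLLOW(Q) = { #, a, f, k }.
Union: FOLLOW(C) = { #, a, f, k }.

{ #, a, f, k }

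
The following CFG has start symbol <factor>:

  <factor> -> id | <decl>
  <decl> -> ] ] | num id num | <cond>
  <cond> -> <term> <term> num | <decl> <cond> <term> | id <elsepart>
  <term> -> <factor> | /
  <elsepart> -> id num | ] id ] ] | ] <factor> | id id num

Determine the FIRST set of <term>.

{ /, ], id, num }

From <term> -> <factor>: add FIRST(<factor>) = { /, ], id, num }.
<term> -> / contributes {/}.
Union: FIRST(<term>) = { /, ], id, num }.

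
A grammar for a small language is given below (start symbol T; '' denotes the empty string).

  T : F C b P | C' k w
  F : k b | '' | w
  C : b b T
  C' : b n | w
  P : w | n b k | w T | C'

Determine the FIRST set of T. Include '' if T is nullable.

From T : F C b P: F nullable, take FIRST(F) ∪ FIRST(C) = { b, k, w }.
From T : C' k w: add FIRST(C') = { b, w }.
Union: FIRST(T) = { b, k, w }.

{ b, k, w }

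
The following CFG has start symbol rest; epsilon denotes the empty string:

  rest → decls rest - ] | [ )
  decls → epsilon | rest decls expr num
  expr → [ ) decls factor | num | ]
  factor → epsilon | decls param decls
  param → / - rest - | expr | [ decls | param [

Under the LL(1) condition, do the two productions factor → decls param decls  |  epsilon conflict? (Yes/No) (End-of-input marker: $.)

Yes

FIRST(decls param decls) = { /, [, ], num } and FIRST(epsilon) = { epsilon }.
The second alternative is nullable and FOLLOW(factor) = { [, num } shares [ with FIRST of the first — conflict.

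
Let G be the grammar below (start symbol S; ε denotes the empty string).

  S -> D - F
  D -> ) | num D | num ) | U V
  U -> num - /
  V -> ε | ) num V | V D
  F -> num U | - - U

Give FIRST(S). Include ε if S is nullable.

{ ), num }

From S -> D - F: add FIRST(D) = { ), num }.
Union: FIRST(S) = { ), num }.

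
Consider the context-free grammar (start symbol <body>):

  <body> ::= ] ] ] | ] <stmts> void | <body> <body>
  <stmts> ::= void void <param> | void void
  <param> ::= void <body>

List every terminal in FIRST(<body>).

<body> ::= ] ] ] contributes {]}.
<body> ::= ] <stmts> void contributes {]}.
From <body> ::= <body> <body>: add FIRST(<body>) = { ] }.
Union: FIRST(<body>) = { ] }.

{ ] }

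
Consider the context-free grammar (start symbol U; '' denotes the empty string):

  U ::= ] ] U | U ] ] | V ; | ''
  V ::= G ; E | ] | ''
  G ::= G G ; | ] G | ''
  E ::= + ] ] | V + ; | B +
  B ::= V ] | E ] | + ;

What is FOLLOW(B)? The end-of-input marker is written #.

In E ::= B +: add FIRST(+) = { + }.
Union: FOLLOW(B) = { + }.

{ + }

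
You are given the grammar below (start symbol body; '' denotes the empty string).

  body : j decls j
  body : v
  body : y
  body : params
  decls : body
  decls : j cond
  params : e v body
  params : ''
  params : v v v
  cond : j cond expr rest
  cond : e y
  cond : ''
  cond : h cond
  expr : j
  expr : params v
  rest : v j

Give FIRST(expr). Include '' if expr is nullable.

{ e, j, v }

expr : j contributes {j}.
From expr : params v: params nullable, take FIRST(params) ∪ {v} = { e, v }.
Union: FIRST(expr) = { e, j, v }.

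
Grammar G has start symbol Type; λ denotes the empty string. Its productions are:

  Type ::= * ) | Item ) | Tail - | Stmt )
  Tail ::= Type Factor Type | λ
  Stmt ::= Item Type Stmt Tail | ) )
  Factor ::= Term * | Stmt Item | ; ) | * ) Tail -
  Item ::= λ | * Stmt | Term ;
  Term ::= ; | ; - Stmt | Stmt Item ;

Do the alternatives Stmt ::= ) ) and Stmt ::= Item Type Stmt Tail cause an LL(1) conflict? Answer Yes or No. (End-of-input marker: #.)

Yes

FIRST() )) = { ) } and FIRST(Item Type Stmt Tail) = { ), *, -, ; }.
Both contain ), so the two alternatives are not disjoint — LL(1) conflict.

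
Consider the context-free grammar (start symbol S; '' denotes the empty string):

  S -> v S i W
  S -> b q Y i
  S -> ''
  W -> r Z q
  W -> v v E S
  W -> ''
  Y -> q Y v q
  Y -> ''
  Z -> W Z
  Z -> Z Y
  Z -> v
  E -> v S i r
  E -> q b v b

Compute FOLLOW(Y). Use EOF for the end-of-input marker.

In S -> b q Y i: add FIRST(i) = { i }.
In Y -> q Y v q: add FIRST(v q) = { v }.
In Z -> Z Y: Y is at the end, add FOLLOW(Z) = { q }.
Union: FOLLOW(Y) = { i, q, v }.

{ i, q, v }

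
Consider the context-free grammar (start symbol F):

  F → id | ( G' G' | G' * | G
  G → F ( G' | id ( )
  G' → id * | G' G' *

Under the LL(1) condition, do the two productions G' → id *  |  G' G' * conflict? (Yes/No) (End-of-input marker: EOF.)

Yes

FIRST(id *) = { id } and FIRST(G' G' *) = { id }.
Both contain id, so the two alternatives are not disjoint — LL(1) conflict.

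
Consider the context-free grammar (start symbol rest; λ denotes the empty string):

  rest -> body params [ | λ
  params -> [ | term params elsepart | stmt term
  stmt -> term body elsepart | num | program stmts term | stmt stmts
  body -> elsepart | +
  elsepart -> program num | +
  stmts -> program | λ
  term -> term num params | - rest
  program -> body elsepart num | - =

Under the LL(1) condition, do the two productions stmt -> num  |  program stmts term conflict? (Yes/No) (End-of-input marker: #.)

FIRST(num) = { num } and FIRST(program stmts term) = { +, - }.
The FIRST sets are disjoint and neither alternative is nullable — no conflict.

No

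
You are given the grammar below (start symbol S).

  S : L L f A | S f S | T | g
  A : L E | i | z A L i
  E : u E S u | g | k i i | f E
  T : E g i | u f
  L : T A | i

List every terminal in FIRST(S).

{ f, g, i, k, u }

From S : L L f A: add FIRST(L) = { f, g, i, k, u }.
From S : S f S: add FIRST(S) = { f, g, i, k, u }.
From S : T: add FIRST(T) = { f, g, k, u }.
S : g contributes {g}.
Union: FIRST(S) = { f, g, i, k, u }.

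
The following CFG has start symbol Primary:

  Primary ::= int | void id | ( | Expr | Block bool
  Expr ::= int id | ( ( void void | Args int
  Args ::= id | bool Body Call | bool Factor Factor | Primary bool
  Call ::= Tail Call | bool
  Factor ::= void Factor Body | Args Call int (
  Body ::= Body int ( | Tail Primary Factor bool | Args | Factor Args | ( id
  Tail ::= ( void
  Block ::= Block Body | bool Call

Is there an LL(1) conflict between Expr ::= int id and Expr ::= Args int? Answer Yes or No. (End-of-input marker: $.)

FIRST(int id) = { int } and FIRST(Args int) = { (, bool, id, int, void }.
Both contain int, so the two alternatives are not disjoint — LL(1) conflict.

Yes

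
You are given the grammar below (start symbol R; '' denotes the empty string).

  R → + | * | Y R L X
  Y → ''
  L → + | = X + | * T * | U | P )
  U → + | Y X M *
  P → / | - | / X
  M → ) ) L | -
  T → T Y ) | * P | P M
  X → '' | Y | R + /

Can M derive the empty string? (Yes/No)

Nullable nonterminals: X, Y.
No production of M has an RHS whose symbols are all nullable, so M is not nullable.

No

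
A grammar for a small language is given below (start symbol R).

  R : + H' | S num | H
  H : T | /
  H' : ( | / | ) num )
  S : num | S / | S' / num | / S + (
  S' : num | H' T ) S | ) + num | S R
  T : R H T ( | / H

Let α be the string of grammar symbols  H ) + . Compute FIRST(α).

Add FIRST(H) = { (, ), +, /, num }; H is not nullable, stop.

{ (, ), +, /, num }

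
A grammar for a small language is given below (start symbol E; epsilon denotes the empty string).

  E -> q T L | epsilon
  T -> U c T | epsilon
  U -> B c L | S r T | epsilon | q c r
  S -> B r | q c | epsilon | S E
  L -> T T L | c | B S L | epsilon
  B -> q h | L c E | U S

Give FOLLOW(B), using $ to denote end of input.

{ $, c, q, r }

In U -> B c L: add FIRST(c L) = { c }.
In S -> B r: add FIRST(r) = { r }.
In L -> B S L: add FIRST(S L)\{epsilon} = { c, q, r }.
  Since S L is nullable, also add FOLLOW(L) = { $, c, q, r }.
Union: FOLLOW(B) = { $, c, q, r }.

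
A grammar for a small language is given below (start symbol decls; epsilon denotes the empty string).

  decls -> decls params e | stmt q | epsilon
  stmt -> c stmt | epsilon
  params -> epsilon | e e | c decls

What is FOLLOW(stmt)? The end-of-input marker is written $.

In decls -> stmt q: add FIRST(q) = { q }.
In stmt -> c stmt: stmt is at the end, add FOLLOW(stmt) = { q }.
Union: FOLLOW(stmt) = { q }.

{ q }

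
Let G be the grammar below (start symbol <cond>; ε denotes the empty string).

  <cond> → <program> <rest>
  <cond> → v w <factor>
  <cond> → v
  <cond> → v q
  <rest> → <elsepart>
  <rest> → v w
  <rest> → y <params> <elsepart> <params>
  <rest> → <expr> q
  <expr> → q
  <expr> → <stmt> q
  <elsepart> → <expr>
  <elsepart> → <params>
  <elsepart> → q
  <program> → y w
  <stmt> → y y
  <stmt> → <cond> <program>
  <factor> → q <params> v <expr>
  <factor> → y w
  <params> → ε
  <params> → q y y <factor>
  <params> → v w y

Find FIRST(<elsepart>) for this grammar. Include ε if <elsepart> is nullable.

From <elsepart> → <expr>: add FIRST(<expr>) = { q, v, y }.
From <elsepart> → <params>: add FIRST(<params>) = { q, v, ε } (including ε since <params> is nullable).
<elsepart> → q contributes {q}.
Union: FIRST(<elsepart>) = { q, v, y, ε }.

{ q, v, y, ε }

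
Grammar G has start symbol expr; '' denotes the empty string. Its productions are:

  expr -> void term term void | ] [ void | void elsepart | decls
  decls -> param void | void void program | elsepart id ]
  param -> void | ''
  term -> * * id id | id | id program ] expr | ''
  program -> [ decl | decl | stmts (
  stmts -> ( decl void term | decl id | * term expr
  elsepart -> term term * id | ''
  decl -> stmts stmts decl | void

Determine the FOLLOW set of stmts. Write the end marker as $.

{ (, *, void }

In program -> stmts (: add FIRST(() = { ( }.
In decl -> stmts stmts decl: add FIRST(stmts decl) = { (, *, void }.
In decl -> stmts stmts decl: add FIRST(decl) = { (, *, void }.
Union: FOLLOW(stmts) = { (, *, void }.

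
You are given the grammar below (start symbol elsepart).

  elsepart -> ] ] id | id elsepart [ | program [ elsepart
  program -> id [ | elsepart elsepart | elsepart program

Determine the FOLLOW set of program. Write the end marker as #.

{ [ }

In elsepart -> program [ elsepart: add FIRST([ elsepart) = { [ }.
In program -> elsepart program: program is at the end, add FOLLOW(program) = { [ }.
Union: FOLLOW(program) = { [ }.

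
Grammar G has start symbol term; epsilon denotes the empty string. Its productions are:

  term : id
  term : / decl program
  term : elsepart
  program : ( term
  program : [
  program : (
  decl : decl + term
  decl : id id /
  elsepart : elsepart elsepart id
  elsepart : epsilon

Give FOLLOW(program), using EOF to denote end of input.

{ EOF, (, +, [ }

In term : / decl program: program is at the end, add FOLLOW(term) = { EOF, (, +, [ }.
Union: FOLLOW(program) = { EOF, (, +, [ }.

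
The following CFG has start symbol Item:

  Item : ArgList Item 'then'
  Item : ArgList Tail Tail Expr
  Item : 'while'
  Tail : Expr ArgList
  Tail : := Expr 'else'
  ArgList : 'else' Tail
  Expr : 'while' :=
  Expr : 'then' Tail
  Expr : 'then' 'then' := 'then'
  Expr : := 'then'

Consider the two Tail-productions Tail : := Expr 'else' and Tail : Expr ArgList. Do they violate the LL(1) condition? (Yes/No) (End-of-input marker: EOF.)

Yes

FIRST(:= Expr 'else') = { := } and FIRST(Expr ArgList) = { 'then', 'while', := }.
Both contain :=, so the two alternatives are not disjoint — LL(1) conflict.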